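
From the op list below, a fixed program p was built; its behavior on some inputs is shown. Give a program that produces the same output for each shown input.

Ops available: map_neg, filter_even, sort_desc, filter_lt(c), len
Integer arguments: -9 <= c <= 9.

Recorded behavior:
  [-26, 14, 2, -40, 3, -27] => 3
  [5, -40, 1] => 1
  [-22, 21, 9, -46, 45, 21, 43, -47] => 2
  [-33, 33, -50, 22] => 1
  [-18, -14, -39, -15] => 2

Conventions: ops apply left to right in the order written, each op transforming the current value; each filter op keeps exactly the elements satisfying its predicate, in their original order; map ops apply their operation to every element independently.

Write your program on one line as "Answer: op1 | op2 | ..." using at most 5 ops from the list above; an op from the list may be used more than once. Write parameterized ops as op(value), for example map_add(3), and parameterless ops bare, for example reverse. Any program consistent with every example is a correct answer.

sort_desc | filter_lt(4) | filter_even | len

Check, running the answer program on each example:
  [-26, 14, 2, -40, 3, -27] -> [14, 3, 2, -26, -27, -40] -> [3, 2, -26, -27, -40] -> [2, -26, -40] -> 3
  [5, -40, 1] -> [5, 1, -40] -> [1, -40] -> [-40] -> 1
  [-22, 21, 9, -46, 45, 21, 43, -47] -> [45, 43, 21, 21, 9, -22, -46, -47] -> [-22, -46, -47] -> [-22, -46] -> 2
  [-33, 33, -50, 22] -> [33, 22, -33, -50] -> [-33, -50] -> [-50] -> 1
  [-18, -14, -39, -15] -> [-14, -15, -18, -39] -> [-14, -15, -18, -39] -> [-14, -18] -> 2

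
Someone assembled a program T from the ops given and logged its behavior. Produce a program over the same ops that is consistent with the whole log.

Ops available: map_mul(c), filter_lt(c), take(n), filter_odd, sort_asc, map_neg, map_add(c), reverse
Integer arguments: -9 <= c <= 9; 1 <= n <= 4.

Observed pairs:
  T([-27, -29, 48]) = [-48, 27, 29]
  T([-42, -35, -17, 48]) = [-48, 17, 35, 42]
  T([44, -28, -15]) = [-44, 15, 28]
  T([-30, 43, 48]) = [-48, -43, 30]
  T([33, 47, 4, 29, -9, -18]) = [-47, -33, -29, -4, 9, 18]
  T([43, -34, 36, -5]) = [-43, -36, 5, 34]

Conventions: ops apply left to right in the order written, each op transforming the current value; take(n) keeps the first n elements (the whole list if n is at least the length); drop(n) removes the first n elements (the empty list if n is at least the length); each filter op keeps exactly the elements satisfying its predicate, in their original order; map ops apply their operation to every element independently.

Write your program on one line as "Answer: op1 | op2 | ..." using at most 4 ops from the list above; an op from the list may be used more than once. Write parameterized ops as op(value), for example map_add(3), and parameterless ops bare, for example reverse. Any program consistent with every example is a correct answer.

sort_asc | reverse | map_neg

Check, running the answer program on each example:
  [-27, -29, 48] -> [-29, -27, 48] -> [48, -27, -29] -> [-48, 27, 29]
  [-42, -35, -17, 48] -> [-42, -35, -17, 48] -> [48, -17, -35, -42] -> [-48, 17, 35, 42]
  [44, -28, -15] -> [-28, -15, 44] -> [44, -15, -28] -> [-44, 15, 28]
  [-30, 43, 48] -> [-30, 43, 48] -> [48, 43, -30] -> [-48, -43, 30]
  [33, 47, 4, 29, -9, -18] -> [-18, -9, 4, 29, 33, 47] -> [47, 33, 29, 4, -9, -18] -> [-47, -33, -29, -4, 9, 18]
  [43, -34, 36, -5] -> [-34, -5, 36, 43] -> [43, 36, -5, -34] -> [-43, -36, 5, 34]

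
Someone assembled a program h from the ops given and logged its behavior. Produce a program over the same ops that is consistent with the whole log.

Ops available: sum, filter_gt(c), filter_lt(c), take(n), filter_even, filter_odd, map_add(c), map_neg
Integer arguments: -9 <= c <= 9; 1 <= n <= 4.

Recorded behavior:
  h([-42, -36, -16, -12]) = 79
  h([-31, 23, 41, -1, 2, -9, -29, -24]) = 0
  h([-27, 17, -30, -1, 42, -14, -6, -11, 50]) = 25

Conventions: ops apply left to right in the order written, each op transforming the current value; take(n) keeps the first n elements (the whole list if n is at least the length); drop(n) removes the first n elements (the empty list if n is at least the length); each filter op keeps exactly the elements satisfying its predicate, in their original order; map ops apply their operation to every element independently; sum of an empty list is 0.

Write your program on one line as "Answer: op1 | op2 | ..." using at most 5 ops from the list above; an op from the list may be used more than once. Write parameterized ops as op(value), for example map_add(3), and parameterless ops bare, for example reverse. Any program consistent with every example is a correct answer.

map_neg | map_add(-5) | take(3) | filter_odd | sum

Check, running the answer program on each example:
  [-42, -36, -16, -12] -> [42, 36, 16, 12] -> [37, 31, 11, 7] -> [37, 31, 11] -> [37, 31, 11] -> 79
  [-31, 23, 41, -1, 2, -9, -29, -24] -> [31, -23, -41, 1, -2, 9, 29, 24] -> [26, -28, -46, -4, -7, 4, 24, 19] -> [26, -28, -46] -> [] -> 0
  [-27, 17, -30, -1, 42, -14, -6, -11, 50] -> [27, -17, 30, 1, -42, 14, 6, 11, -50] -> [22, -22, 25, -4, -47, 9, 1, 6, -55] -> [22, -22, 25] -> [25] -> 25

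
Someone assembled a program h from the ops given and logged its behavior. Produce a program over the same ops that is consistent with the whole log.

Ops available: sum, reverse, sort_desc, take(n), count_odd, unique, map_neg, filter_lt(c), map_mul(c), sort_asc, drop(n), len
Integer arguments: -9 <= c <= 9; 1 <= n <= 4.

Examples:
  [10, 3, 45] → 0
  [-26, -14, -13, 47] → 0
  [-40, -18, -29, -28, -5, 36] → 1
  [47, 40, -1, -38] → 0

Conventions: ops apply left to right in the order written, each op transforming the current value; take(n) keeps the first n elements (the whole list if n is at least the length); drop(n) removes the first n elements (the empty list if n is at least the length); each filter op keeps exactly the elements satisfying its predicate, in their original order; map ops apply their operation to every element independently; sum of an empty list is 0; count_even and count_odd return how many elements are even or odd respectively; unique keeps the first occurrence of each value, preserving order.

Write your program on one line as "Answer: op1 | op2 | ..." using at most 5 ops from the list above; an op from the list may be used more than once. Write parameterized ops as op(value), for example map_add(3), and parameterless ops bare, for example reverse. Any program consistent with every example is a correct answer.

map_neg | sort_asc | map_neg | drop(4) | count_odd

Check, running the answer program on each example:
  [10, 3, 45] -> [-10, -3, -45] -> [-45, -10, -3] -> [45, 10, 3] -> [] -> 0
  [-26, -14, -13, 47] -> [26, 14, 13, -47] -> [-47, 13, 14, 26] -> [47, -13, -14, -26] -> [] -> 0
  [-40, -18, -29, -28, -5, 36] -> [40, 18, 29, 28, 5, -36] -> [-36, 5, 18, 28, 29, 40] -> [36, -5, -18, -28, -29, -40] -> [-29, -40] -> 1
  [47, 40, -1, -38] -> [-47, -40, 1, 38] -> [-47, -40, 1, 38] -> [47, 40, -1, -38] -> [] -> 0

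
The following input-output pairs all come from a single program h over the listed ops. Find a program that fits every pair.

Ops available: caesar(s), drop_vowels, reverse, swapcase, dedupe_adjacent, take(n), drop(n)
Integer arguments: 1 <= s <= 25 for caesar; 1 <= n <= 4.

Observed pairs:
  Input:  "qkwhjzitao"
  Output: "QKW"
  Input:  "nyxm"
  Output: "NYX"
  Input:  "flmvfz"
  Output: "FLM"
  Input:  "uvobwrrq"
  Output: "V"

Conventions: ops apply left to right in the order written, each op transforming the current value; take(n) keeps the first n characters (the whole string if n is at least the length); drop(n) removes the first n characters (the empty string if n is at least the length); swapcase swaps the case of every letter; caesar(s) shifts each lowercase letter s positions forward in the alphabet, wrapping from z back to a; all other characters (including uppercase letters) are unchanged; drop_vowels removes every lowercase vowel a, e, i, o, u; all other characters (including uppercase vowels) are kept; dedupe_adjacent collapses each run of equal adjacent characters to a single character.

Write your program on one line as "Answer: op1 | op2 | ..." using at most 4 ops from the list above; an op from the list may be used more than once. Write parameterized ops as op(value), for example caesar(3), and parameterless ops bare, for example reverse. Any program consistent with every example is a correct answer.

take(3) | drop_vowels | swapcase

Check, running the answer program on each example:
  "qkwhjzitao" -> "qkw" -> "qkw" -> "QKW"
  "nyxm" -> "nyx" -> "nyx" -> "NYX"
  "flmvfz" -> "flm" -> "flm" -> "FLM"
  "uvobwrrq" -> "uvo" -> "v" -> "V"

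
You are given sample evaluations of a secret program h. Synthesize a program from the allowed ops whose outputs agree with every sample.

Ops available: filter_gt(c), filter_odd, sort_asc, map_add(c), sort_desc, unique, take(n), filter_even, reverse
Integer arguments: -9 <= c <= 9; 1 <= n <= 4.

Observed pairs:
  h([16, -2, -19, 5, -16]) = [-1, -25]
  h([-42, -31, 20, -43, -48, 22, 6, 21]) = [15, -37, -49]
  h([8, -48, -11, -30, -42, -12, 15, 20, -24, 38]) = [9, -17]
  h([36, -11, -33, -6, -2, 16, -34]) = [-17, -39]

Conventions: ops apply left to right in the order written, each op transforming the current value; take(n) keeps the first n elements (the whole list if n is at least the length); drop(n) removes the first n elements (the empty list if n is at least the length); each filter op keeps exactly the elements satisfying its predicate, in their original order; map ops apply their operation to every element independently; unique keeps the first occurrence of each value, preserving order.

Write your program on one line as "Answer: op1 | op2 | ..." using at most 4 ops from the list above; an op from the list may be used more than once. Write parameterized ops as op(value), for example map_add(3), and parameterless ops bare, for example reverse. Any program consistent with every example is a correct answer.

filter_odd | map_add(-6) | sort_desc

Check, running the answer program on each example:
  [16, -2, -19, 5, -16] -> [-19, 5] -> [-25, -1] -> [-1, -25]
  [-42, -31, 20, -43, -48, 22, 6, 21] -> [-31, -43, 21] -> [-37, -49, 15] -> [15, -37, -49]
  [8, -48, -11, -30, -42, -12, 15, 20, -24, 38] -> [-11, 15] -> [-17, 9] -> [9, -17]
  [36, -11, -33, -6, -2, 16, -34] -> [-11, -33] -> [-17, -39] -> [-17, -39]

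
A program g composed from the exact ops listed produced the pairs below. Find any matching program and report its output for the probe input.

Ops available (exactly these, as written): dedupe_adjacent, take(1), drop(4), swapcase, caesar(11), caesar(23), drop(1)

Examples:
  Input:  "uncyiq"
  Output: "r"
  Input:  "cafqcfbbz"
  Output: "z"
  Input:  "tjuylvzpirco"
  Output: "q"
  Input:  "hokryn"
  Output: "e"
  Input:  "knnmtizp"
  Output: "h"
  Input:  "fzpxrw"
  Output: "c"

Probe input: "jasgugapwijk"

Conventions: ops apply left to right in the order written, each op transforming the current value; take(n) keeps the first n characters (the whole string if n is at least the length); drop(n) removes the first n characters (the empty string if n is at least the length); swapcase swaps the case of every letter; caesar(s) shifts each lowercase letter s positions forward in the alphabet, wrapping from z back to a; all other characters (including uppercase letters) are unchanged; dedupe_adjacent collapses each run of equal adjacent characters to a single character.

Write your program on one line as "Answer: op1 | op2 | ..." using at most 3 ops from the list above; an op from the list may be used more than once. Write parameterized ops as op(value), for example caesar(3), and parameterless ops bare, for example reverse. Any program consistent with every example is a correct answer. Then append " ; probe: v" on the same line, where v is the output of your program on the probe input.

dedupe_adjacent | take(1) | caesar(23) ; probe: "g"

Check, running the answer program on each example:
  "uncyiq" -> "uncyiq" -> "u" -> "r"
  "cafqcfbbz" -> "cafqcfbz" -> "c" -> "z"
  "tjuylvzpirco" -> "tjuylvzpirco" -> "t" -> "q"
  "hokryn" -> "hokryn" -> "h" -> "e"
  "knnmtizp" -> "knmtizp" -> "k" -> "h"
  "fzpxrw" -> "fzpxrw" -> "f" -> "c"
  probe: "jasgugapwijk" -> "jasgugapwijk" -> "j" -> "g"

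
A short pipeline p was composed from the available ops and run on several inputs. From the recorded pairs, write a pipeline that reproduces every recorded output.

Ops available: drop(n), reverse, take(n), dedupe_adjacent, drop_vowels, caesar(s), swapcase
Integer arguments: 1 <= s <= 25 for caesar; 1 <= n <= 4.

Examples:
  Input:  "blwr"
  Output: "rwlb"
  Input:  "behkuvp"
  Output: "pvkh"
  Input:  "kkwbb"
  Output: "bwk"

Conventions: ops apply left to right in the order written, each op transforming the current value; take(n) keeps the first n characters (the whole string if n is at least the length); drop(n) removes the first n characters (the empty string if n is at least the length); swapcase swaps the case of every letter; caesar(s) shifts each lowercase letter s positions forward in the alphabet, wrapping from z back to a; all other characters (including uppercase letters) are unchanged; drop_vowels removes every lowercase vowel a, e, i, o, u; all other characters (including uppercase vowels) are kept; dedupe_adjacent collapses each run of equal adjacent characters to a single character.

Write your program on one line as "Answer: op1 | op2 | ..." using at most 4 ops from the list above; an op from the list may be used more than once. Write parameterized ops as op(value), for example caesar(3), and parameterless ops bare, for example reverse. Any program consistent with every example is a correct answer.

drop_vowels | reverse | dedupe_adjacent | take(4)

Check, running the answer program on each example:
  "blwr" -> "blwr" -> "rwlb" -> "rwlb" -> "rwlb"
  "behkuvp" -> "bhkvp" -> "pvkhb" -> "pvkhb" -> "pvkh"
  "kkwbb" -> "kkwbb" -> "bbwkk" -> "bwk" -> "bwk"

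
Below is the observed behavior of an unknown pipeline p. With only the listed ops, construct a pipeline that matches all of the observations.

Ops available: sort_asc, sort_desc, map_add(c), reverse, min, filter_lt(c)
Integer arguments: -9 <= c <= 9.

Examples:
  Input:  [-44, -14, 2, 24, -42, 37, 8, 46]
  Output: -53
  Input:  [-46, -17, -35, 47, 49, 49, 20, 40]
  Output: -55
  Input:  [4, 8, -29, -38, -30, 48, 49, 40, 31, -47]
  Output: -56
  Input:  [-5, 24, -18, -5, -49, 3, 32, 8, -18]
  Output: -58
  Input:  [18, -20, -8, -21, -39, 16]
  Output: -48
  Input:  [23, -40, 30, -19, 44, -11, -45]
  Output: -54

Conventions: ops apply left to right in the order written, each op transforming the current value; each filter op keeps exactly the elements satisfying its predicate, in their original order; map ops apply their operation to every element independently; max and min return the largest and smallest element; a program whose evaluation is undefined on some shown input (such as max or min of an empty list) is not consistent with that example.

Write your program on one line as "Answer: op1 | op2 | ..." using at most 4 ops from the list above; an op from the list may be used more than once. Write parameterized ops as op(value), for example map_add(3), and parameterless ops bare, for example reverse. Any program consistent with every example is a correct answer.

map_add(-9) | reverse | sort_desc | min

Check, running the answer program on each example:
  [-44, -14, 2, 24, -42, 37, 8, 46] -> [-53, -23, -7, 15, -51, 28, -1, 37] -> [37, -1, 28, -51, 15, -7, -23, -53] -> [37, 28, 15, -1, -7, -23, -51, -53] -> -53
  [-46, -17, -35, 47, 49, 49, 20, 40] -> [-55, -26, -44, 38, 40, 40, 11, 31] -> [31, 11, 40, 40, 38, -44, -26, -55] -> [40, 40, 38, 31, 11, -26, -44, -55] -> -55
  [4, 8, -29, -38, -30, 48, 49, 40, 31, -47] -> [-5, -1, -38, -47, -39, 39, 40, 31, 22, -56] -> [-56, 22, 31, 40, 39, -39, -47, -38, -1, -5] -> [40, 39, 31, 22, -1, -5, -38, -39, -47, -56] -> -56
  [-5, 24, -18, -5, -49, 3, 32, 8, -18] -> [-14, 15, -27, -14, -58, -6, 23, -1, -27] -> [-27, -1, 23, -6, -58, -14, -27, 15, -14] -> [23, 15, -1, -6, -14, -14, -27, -27, -58] -> -58
  [18, -20, -8, -21, -39, 16] -> [9, -29, -17, -30, -48, 7] -> [7, -48, -30, -17, -29, 9] -> [9, 7, -17, -29, -30, -48] -> -48
  [23, -40, 30, -19, 44, -11, -45] -> [14, -49, 21, -28, 35, -20, -54] -> [-54, -20, 35, -28, 21, -49, 14] -> [35, 21, 14, -20, -28, -49, -54] -> -54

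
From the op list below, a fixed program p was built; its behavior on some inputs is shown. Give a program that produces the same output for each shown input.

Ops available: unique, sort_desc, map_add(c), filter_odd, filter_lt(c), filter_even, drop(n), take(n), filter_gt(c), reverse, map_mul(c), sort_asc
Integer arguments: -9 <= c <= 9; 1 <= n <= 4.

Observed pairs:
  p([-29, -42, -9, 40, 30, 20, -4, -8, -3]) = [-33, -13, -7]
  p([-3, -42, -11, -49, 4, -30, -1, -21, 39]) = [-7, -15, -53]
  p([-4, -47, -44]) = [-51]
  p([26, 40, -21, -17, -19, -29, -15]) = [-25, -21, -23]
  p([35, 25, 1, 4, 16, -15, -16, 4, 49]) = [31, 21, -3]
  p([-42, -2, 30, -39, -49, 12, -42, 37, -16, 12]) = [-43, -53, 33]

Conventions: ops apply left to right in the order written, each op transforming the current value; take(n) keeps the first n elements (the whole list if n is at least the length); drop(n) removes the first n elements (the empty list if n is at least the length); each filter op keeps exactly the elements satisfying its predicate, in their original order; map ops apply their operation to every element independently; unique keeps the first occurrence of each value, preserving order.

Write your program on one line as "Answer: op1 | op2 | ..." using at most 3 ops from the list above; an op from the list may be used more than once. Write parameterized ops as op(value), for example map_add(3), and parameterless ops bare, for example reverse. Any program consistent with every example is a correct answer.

filter_odd | take(3) | map_add(-4)

Check, running the answer program on each example:
  [-29, -42, -9, 40, 30, 20, -4, -8, -3] -> [-29, -9, -3] -> [-29, -9, -3] -> [-33, -13, -7]
  [-3, -42, -11, -49, 4, -30, -1, -21, 39] -> [-3, -11, -49, -1, -21, 39] -> [-3, -11, -49] -> [-7, -15, -53]
  [-4, -47, -44] -> [-47] -> [-47] -> [-51]
  [26, 40, -21, -17, -19, -29, -15] -> [-21, -17, -19, -29, -15] -> [-21, -17, -19] -> [-25, -21, -23]
  [35, 25, 1, 4, 16, -15, -16, 4, 49] -> [35, 25, 1, -15, 49] -> [35, 25, 1] -> [31, 21, -3]
  [-42, -2, 30, -39, -49, 12, -42, 37, -16, 12] -> [-39, -49, 37] -> [-39, -49, 37] -> [-43, -53, 33]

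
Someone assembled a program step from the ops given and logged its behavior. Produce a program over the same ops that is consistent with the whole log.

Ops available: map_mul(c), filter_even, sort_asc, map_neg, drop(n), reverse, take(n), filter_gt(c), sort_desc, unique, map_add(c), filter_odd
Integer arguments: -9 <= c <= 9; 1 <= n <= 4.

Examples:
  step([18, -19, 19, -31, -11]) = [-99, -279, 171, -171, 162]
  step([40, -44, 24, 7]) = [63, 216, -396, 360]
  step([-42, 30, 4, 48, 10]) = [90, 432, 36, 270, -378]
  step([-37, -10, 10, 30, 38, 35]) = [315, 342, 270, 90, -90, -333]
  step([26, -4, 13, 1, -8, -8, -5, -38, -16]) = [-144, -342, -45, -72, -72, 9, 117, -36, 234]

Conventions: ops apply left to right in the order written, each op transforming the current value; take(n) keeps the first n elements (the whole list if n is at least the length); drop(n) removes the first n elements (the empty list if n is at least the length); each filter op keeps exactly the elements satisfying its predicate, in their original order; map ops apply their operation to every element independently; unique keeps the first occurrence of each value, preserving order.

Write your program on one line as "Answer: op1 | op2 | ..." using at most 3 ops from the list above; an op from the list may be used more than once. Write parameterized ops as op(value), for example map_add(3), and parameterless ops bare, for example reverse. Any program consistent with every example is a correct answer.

map_mul(-9) | reverse | map_neg

Check, running the answer program on each example:
  [18, -19, 19, -31, -11] -> [-162, 171, -171, 279, 99] -> [99, 279, -171, 171, -162] -> [-99, -279, 171, -171, 162]
  [40, -44, 24, 7] -> [-360, 396, -216, -63] -> [-63, -216, 396, -360] -> [63, 216, -396, 360]
  [-42, 30, 4, 48, 10] -> [378, -270, -36, -432, -90] -> [-90, -432, -36, -270, 378] -> [90, 432, 36, 270, -378]
  [-37, -10, 10, 30, 38, 35] -> [333, 90, -90, -270, -342, -315] -> [-315, -342, -270, -90, 90, 333] -> [315, 342, 270, 90, -90, -333]
  [26, -4, 13, 1, -8, -8, -5, -38, -16] -> [-234, 36, -117, -9, 72, 72, 45, 342, 144] -> [144, 342, 45, 72, 72, -9, -117, 36, -234] -> [-144, -342, -45, -72, -72, 9, 117, -36, 234]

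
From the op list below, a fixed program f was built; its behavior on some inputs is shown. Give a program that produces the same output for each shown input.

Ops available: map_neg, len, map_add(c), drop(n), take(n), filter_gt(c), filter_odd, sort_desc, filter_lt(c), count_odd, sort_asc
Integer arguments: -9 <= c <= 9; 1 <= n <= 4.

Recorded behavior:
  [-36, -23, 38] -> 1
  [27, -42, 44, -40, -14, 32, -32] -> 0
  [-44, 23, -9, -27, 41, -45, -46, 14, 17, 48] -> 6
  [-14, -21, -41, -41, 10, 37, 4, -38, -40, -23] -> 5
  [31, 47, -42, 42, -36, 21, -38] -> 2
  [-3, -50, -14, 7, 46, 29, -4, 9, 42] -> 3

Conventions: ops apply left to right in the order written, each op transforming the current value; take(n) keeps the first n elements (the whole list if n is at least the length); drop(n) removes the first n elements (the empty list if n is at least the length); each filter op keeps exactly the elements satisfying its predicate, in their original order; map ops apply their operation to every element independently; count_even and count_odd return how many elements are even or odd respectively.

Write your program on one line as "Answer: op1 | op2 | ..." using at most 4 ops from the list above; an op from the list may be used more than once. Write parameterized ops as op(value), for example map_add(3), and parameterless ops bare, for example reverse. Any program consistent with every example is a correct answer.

drop(1) | sort_asc | sort_desc | count_odd

Check, running the answer program on each example:
  [-36, -23, 38] -> [-23, 38] -> [-23, 38] -> [38, -23] -> 1
  [27, -42, 44, -40, -14, 32, -32] -> [-42, 44, -40, -14, 32, -32] -> [-42, -40, -32, -14, 32, 44] -> [44, 32, -14, -32, -40, -42] -> 0
  [-44, 23, -9, -27, 41, -45, -46, 14, 17, 48] -> [23, -9, -27, 41, -45, -46, 14, 17, 48] -> [-46, -45, -27, -9, 14, 17, 23, 41, 48] -> [48, 41, 23, 17, 14, -9, -27, -45, -46] -> 6
  [-14, -21, -41, -41, 10, 37, 4, -38, -40, -23] -> [-21, -41, -41, 10, 37, 4, -38, -40, -23] -> [-41, -41, -40, -38, -23, -21, 4, 10, 37] -> [37, 10, 4, -21, -23, -38, -40, -41, -41] -> 5
  [31, 47, -42, 42, -36, 21, -38] -> [47, -42, 42, -36, 21, -38] -> [-42, -38, -36, 21, 42, 47] -> [47, 42, 21, -36, -38, -42] -> 2
  [-3, -50, -14, 7, 46, 29, -4, 9, 42] -> [-50, -14, 7, 46, 29, -4, 9, 42] -> [-50, -14, -4, 7, 9, 29, 42, 46] -> [46, 42, 29, 9, 7, -4, -14, -50] -> 3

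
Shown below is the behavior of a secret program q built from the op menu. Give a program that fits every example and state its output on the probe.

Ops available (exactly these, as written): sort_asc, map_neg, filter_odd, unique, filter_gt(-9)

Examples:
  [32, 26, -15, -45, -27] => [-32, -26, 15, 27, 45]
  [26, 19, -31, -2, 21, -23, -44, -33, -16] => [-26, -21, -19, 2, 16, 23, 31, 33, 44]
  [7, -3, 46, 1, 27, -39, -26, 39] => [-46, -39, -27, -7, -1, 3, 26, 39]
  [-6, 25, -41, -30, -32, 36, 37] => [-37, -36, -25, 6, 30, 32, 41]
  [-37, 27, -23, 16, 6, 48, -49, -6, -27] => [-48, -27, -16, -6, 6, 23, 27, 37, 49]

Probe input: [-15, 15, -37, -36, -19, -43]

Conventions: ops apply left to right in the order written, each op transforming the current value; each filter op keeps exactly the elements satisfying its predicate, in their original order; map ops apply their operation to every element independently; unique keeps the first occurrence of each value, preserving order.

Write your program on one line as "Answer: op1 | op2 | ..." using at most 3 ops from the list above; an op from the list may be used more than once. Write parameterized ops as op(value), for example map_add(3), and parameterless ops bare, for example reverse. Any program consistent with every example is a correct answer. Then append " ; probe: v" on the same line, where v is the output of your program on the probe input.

map_neg | sort_asc ; probe: [-15, 15, 19, 36, 37, 43]

Check, running the answer program on each example:
  [32, 26, -15, -45, -27] -> [-32, -26, 15, 45, 27] -> [-32, -26, 15, 27, 45]
  [26, 19, -31, -2, 21, -23, -44, -33, -16] -> [-26, -19, 31, 2, -21, 23, 44, 33, 16] -> [-26, -21, -19, 2, 16, 23, 31, 33, 44]
  [7, -3, 46, 1, 27, -39, -26, 39] -> [-7, 3, -46, -1, -27, 39, 26, -39] -> [-46, -39, -27, -7, -1, 3, 26, 39]
  [-6, 25, -41, -30, -32, 36, 37] -> [6, -25, 41, 30, 32, -36, -37] -> [-37, -36, -25, 6, 30, 32, 41]
  [-37, 27, -23, 16, 6, 48, -49, -6, -27] -> [37, -27, 23, -16, -6, -48, 49, 6, 27] -> [-48, -27, -16, -6, 6, 23, 27, 37, 49]
  probe: [-15, 15, -37, -36, -19, -43] -> [15, -15, 37, 36, 19, 43] -> [-15, 15, 19, 36, 37, 43]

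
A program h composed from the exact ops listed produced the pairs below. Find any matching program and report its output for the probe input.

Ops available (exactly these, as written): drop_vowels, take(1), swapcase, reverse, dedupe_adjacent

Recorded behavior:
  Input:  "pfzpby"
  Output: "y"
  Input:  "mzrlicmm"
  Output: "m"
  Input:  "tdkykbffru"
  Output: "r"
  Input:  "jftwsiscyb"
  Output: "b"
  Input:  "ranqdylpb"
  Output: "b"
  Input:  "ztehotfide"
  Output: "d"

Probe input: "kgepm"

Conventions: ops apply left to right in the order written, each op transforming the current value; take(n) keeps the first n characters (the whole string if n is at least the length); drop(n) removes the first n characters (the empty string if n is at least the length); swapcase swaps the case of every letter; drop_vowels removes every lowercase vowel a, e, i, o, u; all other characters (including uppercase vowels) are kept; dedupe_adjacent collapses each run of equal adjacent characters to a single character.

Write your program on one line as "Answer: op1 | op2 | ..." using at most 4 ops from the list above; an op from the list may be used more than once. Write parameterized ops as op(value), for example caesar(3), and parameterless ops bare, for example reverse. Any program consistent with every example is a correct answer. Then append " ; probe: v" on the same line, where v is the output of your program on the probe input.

drop_vowels | reverse | take(1) ; probe: "m"

Check, running the answer program on each example:
  "pfzpby" -> "pfzpby" -> "ybpzfp" -> "y"
  "mzrlicmm" -> "mzrlcmm" -> "mmclrzm" -> "m"
  "tdkykbffru" -> "tdkykbffr" -> "rffbkykdt" -> "r"
  "jftwsiscyb" -> "jftwsscyb" -> "bycsswtfj" -> "b"
  "ranqdylpb" -> "rnqdylpb" -> "bplydqnr" -> "b"
  "ztehotfide" -> "zthtfd" -> "dfthtz" -> "d"
  probe: "kgepm" -> "kgpm" -> "mpgk" -> "m"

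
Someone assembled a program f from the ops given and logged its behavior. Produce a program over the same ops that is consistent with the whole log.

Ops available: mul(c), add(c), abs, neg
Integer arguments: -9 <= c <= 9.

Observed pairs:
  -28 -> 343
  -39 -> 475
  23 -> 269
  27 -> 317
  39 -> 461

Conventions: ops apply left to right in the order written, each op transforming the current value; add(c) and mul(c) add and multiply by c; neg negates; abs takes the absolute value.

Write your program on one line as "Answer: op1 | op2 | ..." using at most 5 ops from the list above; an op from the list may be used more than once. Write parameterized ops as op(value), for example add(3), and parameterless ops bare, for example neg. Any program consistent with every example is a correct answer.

mul(4) | mul(3) | add(-1) | add(-6) | abs

Check, running the answer program on each example:
  -28 -> -112 -> -336 -> -337 -> -343 -> 343
  -39 -> -156 -> -468 -> -469 -> -475 -> 475
  23 -> 92 -> 276 -> 275 -> 269 -> 269
  27 -> 108 -> 324 -> 323 -> 317 -> 317
  39 -> 156 -> 468 -> 467 -> 461 -> 461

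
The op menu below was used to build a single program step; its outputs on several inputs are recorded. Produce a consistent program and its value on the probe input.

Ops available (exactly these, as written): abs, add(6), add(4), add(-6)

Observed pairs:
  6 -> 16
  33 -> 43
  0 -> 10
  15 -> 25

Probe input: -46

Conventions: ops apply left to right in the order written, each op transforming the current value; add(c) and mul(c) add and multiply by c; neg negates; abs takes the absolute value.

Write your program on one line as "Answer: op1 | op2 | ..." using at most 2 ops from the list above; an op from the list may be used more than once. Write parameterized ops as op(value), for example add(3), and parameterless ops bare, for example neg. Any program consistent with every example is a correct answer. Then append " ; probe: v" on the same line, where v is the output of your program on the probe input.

add(6) | add(4) ; probe: -36

Check, running the answer program on each example:
  6 -> 12 -> 16
  33 -> 39 -> 43
  0 -> 6 -> 10
  15 -> 21 -> 25
  probe: -46 -> -40 -> -36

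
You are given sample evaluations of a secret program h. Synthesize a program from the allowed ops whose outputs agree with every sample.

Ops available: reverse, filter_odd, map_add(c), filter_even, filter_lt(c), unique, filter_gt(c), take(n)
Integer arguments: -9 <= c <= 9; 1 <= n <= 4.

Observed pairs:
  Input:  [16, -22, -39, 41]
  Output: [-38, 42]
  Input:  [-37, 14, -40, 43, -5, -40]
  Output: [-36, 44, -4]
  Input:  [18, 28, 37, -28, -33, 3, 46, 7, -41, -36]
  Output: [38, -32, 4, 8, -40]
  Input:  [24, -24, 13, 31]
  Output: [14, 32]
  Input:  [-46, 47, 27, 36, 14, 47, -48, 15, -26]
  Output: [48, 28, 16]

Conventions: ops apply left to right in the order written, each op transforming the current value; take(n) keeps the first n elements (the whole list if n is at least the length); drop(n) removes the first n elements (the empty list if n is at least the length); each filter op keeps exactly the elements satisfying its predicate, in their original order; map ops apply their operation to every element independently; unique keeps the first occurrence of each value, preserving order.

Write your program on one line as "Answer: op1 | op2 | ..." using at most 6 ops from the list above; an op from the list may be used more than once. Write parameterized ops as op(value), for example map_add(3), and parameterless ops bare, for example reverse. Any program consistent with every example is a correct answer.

filter_odd | map_add(-4) | map_add(-3) | map_add(8) | unique

Check, running the answer program on each example:
  [16, -22, -39, 41] -> [-39, 41] -> [-43, 37] -> [-46, 34] -> [-38, 42] -> [-38, 42]
  [-37, 14, -40, 43, -5, -40] -> [-37, 43, -5] -> [-41, 39, -9] -> [-44, 36, -12] -> [-36, 44, -4] -> [-36, 44, -4]
  [18, 28, 37, -28, -33, 3, 46, 7, -41, -36] -> [37, -33, 3, 7, -41] -> [33, -37, -1, 3, -45] -> [30, -40, -4, 0, -48] -> [38, -32, 4, 8, -40] -> [38, -32, 4, 8, -40]
  [24, -24, 13, 31] -> [13, 31] -> [9, 27] -> [6, 24] -> [14, 32] -> [14, 32]
  [-46, 47, 27, 36, 14, 47, -48, 15, -26] -> [47, 27, 47, 15] -> [43, 23, 43, 11] -> [40, 20, 40, 8] -> [48, 28, 48, 16] -> [48, 28, 16]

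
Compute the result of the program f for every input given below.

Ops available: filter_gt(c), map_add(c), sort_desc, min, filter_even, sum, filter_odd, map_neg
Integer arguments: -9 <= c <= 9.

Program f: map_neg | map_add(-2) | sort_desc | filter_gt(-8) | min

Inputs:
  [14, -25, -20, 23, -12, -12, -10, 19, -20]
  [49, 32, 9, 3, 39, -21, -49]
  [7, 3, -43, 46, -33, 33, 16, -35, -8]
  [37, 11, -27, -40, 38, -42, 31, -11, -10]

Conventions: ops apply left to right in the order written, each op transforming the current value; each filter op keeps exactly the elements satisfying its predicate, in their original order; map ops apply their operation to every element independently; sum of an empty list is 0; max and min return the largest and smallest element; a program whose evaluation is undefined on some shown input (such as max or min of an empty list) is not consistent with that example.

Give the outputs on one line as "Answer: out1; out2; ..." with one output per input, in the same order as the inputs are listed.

8; -5; -5; 8

Execution, op by op:
  [14, -25, -20, 23, -12, -12, -10, 19, -20] -> [-14, 25, 20, -23, 12, 12, 10, -19, 20] -> [-16, 23, 18, -25, 10, 10, 8, -21, 18] -> [23, 18, 18, 10, 10, 8, -16, -21, -25] -> [23, 18, 18, 10, 10, 8] -> 8
  [49, 32, 9, 3, 39, -21, -49] -> [-49, -32, -9, -3, -39, 21, 49] -> [-51, -34, -11, -5, -41, 19, 47] -> [47, 19, -5, -11, -34, -41, -51] -> [47, 19, -5] -> -5
  [7, 3, -43, 46, -33, 33, 16, -35, -8] -> [-7, -3, 43, -46, 33, -33, -16, 35, 8] -> [-9, -5, 41, -48, 31, -35, -18, 33, 6] -> [41, 33, 31, 6, -5, -9, -18, -35, -48] -> [41, 33, 31, 6, -5] -> -5
  [37, 11, -27, -40, 38, -42, 31, -11, -10] -> [-37, -11, 27, 40, -38, 42, -31, 11, 10] -> [-39, -13, 25, 38, -40, 40, -33, 9, 8] -> [40, 38, 25, 9, 8, -13, -33, -39, -40] -> [40, 38, 25, 9, 8] -> 8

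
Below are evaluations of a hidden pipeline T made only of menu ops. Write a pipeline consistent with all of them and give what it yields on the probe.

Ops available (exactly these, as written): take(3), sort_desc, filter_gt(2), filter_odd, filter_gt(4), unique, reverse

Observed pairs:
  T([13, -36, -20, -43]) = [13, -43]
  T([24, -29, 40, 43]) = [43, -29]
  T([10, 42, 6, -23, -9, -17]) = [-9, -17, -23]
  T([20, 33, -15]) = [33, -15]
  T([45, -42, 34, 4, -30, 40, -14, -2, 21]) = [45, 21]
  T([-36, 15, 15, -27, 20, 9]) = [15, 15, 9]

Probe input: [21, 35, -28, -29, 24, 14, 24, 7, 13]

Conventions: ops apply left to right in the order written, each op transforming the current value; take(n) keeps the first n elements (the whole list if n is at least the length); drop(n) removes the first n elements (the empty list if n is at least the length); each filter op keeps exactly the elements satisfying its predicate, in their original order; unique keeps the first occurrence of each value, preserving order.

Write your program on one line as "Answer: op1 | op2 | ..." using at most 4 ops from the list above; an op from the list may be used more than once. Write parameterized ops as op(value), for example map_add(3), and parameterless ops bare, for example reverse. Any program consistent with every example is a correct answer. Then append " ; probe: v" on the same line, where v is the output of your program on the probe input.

filter_odd | sort_desc | take(3) ; probe: [35, 21, 13]

Check, running the answer program on each example:
  [13, -36, -20, -43] -> [13, -43] -> [13, -43] -> [13, -43]
  [24, -29, 40, 43] -> [-29, 43] -> [43, -29] -> [43, -29]
  [10, 42, 6, -23, -9, -17] -> [-23, -9, -17] -> [-9, -17, -23] -> [-9, -17, -23]
  [20, 33, -15] -> [33, -15] -> [33, -15] -> [33, -15]
  [45, -42, 34, 4, -30, 40, -14, -2, 21] -> [45, 21] -> [45, 21] -> [45, 21]
  [-36, 15, 15, -27, 20, 9] -> [15, 15, -27, 9] -> [15, 15, 9, -27] -> [15, 15, 9]
  probe: [21, 35, -28, -29, 24, 14, 24, 7, 13] -> [21, 35, -29, 7, 13] -> [35, 21, 13, 7, -29] -> [35, 21, 13]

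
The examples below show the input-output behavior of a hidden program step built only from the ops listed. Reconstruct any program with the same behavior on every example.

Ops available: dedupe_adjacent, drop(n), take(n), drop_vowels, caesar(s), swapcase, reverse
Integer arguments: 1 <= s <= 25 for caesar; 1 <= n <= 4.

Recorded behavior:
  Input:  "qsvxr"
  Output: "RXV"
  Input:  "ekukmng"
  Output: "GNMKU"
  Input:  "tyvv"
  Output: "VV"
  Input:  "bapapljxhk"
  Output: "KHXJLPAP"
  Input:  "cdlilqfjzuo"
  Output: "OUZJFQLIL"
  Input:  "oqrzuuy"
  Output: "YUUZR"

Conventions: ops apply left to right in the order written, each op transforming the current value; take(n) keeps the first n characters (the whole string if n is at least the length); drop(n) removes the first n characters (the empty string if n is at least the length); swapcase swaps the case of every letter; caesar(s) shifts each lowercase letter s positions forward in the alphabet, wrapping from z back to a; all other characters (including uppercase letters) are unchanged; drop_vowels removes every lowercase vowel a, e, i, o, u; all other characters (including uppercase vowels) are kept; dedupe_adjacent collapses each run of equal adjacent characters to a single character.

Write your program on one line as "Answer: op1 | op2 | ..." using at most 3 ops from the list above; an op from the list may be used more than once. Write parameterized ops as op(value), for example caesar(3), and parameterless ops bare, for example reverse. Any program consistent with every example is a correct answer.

swapcase | drop(2) | reverse

Check, running the answer program on each example:
  "qsvxr" -> "QSVXR" -> "VXR" -> "RXV"
  "ekukmng" -> "EKUKMNG" -> "UKMNG" -> "GNMKU"
  "tyvv" -> "TYVV" -> "VV" -> "VV"
  "bapapljxhk" -> "BAPAPLJXHK" -> "PAPLJXHK" -> "KHXJLPAP"
  "cdlilqfjzuo" -> "CDLILQFJZUO" -> "LILQFJZUO" -> "OUZJFQLIL"
  "oqrzuuy" -> "OQRZUUY" -> "RZUUY" -> "YUUZR"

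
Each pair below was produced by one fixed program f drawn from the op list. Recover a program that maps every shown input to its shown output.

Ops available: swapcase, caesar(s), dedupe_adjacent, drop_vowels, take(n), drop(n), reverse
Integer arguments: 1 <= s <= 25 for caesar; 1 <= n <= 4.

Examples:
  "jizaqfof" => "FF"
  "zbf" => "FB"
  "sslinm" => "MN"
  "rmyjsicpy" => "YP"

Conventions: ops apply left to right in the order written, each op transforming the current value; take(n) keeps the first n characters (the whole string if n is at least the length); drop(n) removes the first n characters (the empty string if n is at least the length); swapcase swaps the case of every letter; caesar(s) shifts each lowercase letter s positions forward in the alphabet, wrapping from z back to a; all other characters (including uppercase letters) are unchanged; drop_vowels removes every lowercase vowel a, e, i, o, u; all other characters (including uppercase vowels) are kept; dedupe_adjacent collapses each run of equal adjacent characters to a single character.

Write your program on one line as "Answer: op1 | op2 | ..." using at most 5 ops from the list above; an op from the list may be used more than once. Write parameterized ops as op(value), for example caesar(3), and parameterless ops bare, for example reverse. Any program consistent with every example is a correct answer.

reverse | drop_vowels | take(2) | swapcase

Check, running the answer program on each example:
  "jizaqfof" -> "fofqazij" -> "ffqzj" -> "ff" -> "FF"
  "zbf" -> "fbz" -> "fbz" -> "fb" -> "FB"
  "sslinm" -> "mnilss" -> "mnlss" -> "mn" -> "MN"
  "rmyjsicpy" -> "ypcisjymr" -> "ypcsjymr" -> "yp" -> "YP"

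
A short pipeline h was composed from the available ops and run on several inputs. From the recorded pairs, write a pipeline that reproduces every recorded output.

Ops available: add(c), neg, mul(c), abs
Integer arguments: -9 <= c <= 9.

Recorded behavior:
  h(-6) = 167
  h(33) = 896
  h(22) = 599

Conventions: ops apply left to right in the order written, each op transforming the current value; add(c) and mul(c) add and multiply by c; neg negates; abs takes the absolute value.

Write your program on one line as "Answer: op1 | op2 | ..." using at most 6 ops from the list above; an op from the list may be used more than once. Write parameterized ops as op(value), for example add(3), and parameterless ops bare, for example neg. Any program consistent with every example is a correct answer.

neg | abs | mul(-9) | abs | mul(3) | add(5)

Check, running the answer program on each example:
  -6 -> 6 -> 6 -> -54 -> 54 -> 162 -> 167
  33 -> -33 -> 33 -> -297 -> 297 -> 891 -> 896
  22 -> -22 -> 22 -> -198 -> 198 -> 594 -> 599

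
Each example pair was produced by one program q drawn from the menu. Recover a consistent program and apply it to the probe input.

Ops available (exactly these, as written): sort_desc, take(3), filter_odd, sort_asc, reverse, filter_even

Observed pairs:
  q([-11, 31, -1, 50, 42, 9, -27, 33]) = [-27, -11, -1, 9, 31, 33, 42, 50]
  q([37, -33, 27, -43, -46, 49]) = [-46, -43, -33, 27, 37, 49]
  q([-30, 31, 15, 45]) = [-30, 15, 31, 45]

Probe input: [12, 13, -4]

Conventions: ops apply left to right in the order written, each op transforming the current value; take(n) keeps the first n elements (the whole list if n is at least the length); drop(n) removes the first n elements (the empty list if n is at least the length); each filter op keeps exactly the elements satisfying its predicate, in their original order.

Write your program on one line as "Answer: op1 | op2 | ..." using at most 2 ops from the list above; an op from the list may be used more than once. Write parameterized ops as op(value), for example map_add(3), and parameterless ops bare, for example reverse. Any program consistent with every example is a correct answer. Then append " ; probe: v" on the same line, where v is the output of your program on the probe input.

sort_desc | reverse ; probe: [-4, 12, 13]

Check, running the answer program on each example:
  [-11, 31, -1, 50, 42, 9, -27, 33] -> [50, 42, 33, 31, 9, -1, -11, -27] -> [-27, -11, -1, 9, 31, 33, 42, 50]
  [37, -33, 27, -43, -46, 49] -> [49, 37, 27, -33, -43, -46] -> [-46, -43, -33, 27, 37, 49]
  [-30, 31, 15, 45] -> [45, 31, 15, -30] -> [-30, 15, 31, 45]
  probe: [12, 13, -4] -> [13, 12, -4] -> [-4, 12, 13]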